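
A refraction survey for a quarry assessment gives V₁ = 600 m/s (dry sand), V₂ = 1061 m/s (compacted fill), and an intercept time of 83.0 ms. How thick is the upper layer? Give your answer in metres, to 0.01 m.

30.19 m

h = tᵢ·V₁·V₂ / (2·√(V₂²−V₁²)).
√(V₂²−V₁²) = √(1061² − 600²) = 875.1 m/s.
h = 0.083 s × 600 × 1061 / (2 × 875.1) = 30.19 m.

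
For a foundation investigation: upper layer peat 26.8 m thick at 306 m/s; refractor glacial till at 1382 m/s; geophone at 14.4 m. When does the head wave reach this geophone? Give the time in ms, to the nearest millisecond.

t = x/V₂ + 2h·√(V₂²−V₁²)/(V₁V₂).
√(V₂²−V₁²) = √(1382²−306²) = 1347.7 m/s; delay term = 2·26.8·1347.7/(306·1382) = 0.17082 s.
t = 14.4/1382 + 0.17082 = 0.18124 s.

181 ms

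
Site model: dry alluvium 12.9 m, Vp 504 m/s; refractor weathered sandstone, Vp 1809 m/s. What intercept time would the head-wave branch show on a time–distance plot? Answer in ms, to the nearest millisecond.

θ_c = arcsin(V₁/V₂) = arcsin(504/1809) = 16.18°; cos θ_c = 0.9604.
tᵢ = 2h·cos θ_c / V₁ = 2·12.9·0.9604 / 504 = 0.04916 s.

49 ms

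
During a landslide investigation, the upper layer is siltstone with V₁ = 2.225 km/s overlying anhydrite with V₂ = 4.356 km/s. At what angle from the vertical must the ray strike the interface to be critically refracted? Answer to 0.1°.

30.7°

Critical incidence: sin θ_c = V₁/V₂ = 2.225/4.356 = 0.5108.
θ_c = arcsin 0.5108 = 30.72°.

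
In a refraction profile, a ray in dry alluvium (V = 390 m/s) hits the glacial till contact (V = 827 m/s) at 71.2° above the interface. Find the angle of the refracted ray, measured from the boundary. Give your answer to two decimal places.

46.89°

Angle from the normal: 90° − 71.2° = 18.8°.
sin θ₁/V₁ = sin θ₂/V₂ ⇒ sin θ₂ = 827·sin 18.8°/390 = 827·0.3223/390 = 0.6834.
θ₂ = sin⁻¹(0.6834) = 43.11° (from vertical).
From the interface: 90° − 43.11° = 46.89°.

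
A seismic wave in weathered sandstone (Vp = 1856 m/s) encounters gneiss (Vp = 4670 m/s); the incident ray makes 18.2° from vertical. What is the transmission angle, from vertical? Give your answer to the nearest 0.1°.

Snell's law: sin θ₂ = (V₂/V₁)·sin θ₁ = (4670/1856)·sin 18.2° = 0.7859.
θ₂ = arcsin 0.7859 = 51.80° from the normal.

51.8°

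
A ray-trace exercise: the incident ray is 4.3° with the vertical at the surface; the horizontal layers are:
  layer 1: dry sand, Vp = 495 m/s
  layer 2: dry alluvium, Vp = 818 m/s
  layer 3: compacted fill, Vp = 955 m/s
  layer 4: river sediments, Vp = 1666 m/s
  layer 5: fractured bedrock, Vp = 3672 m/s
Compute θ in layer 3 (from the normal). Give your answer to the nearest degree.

8°

Ray parameter p = sin 4.3° / 495 = 1.5147e-04 s/m.
sin θ_3 = p·V_3 = 1.5147e-04 × 955 = 0.1447.
θ_3 = 8.32° from the vertical.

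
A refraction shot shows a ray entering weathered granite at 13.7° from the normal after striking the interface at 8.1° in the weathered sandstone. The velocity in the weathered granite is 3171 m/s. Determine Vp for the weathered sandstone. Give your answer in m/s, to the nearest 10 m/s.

1890 m/s

sin 8.1° = 0.1409; sin 13.7° = 0.2368.
V₁ = V₂·(sin θ₁/sin θ₂) = 3171·(0.1409/0.2368) = 1886.51 m/s.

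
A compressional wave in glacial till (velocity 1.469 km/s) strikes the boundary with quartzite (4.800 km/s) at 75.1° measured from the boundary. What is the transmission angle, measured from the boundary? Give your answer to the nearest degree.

Angle from the normal: 90° − 75.1° = 14.9°.
sin θ₁/V₁ = sin θ₂/V₂ ⇒ sin θ₂ = 4.800·sin 14.9°/1.469 = 4.800·0.2571/1.469 = 0.8402.
θ₂ = sin⁻¹(0.8402) = 57.16° (from vertical).
From the interface: 90° − 57.16° = 32.84°.

33°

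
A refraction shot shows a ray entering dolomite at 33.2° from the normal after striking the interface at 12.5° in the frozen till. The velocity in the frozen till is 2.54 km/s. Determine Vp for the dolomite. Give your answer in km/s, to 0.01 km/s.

Snell's law: sin 12.5°/V₁ = sin 33.2°/V₂.
V₂ = V₁·sin 33.2°/sin 12.5° = 2.54 × 2.5299 = 6.43 km/s.

6.43 km/s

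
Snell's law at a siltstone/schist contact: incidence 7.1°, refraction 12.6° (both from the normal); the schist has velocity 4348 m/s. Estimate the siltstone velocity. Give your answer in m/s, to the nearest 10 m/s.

2460 m/s

Snell's law: sin 7.1°/V₁ = sin 12.6°/V₂.
V₁ = V₂·sin 7.1°/sin 12.6° = 4348 × 0.5666 = 2463.61 m/s.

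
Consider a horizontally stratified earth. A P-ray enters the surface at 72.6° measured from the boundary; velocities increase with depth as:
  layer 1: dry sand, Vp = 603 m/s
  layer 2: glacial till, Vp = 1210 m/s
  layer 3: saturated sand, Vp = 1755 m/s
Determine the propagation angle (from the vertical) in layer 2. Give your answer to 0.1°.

36.9°

From the normal: θ₁ = 90° − 72.6° = 17.4°.
Snell's law across each interface conserves sin θ / V, so sin θ_2 = V_2·sin θ₁/V₁.
sin θ_2 = 1210 × sin 17.4° / 603 = 0.6001.
θ_2 = 36.87° from the vertical.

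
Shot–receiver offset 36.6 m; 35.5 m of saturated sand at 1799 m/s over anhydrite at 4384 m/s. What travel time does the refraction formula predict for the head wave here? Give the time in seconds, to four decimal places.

0.0443 s

t = x/V₂ + 2h·√(V₂²−V₁²)/(V₁V₂).
√(V₂²−V₁²) = √(4384²−1799²) = 3997.9 m/s; delay term = 2·35.5·3997.9/(1799·4384) = 0.03599 s.
t = 36.6/4384 + 0.03599 = 0.04434 s.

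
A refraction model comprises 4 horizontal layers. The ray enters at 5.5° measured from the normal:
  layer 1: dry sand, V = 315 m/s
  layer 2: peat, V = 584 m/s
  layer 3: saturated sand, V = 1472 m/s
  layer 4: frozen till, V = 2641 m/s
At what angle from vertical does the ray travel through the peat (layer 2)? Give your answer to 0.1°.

Ray parameter p = sin 5.5° / 315 = 3.0427e-04 s/m.
sin θ_2 = p·V_2 = 3.0427e-04 × 584 = 0.1777.
θ_2 = arcsin 0.1777 = 10.24°.

10.2°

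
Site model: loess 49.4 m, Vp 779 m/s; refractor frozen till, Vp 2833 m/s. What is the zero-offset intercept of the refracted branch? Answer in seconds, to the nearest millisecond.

0.122 s

θ_c = arcsin(V₁/V₂) = arcsin(779/2833) = 15.96°; cos θ_c = 0.9615.
tᵢ = 2h·cos θ_c / V₁ = 2·49.4·0.9615 / 779 = 0.12194 s.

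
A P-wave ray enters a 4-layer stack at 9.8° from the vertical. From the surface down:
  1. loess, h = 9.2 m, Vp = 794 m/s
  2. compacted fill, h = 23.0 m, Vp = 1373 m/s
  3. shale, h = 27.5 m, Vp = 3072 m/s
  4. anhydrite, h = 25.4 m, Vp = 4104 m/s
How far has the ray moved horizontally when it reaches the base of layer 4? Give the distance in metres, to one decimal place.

79.7 m

Apply Snell's law at each interface; in layer i the horizontal offset is hᵢ·tan θᵢ.
Layer 1: θ = 9.80°; offset = 9.2·tan 9.80° = 1.589 m.
Layer 2: sin θ = 1373·sin 9.8°/794 = 0.2943, θ = 17.12°; offset = 23.0·tan 17.12° = 7.083 m.
Layer 3: sin θ = 3072·sin 9.8°/794 = 0.6585, θ = 41.19°; offset = 27.5·tan 41.19° = 24.065 m.
Layer 4: sin θ = 4104·sin 9.8°/794 = 0.8798, θ = 61.61°; offset = 25.4·tan 61.61° = 47.006 m.
Summing the layer offsets gives 79.743 m.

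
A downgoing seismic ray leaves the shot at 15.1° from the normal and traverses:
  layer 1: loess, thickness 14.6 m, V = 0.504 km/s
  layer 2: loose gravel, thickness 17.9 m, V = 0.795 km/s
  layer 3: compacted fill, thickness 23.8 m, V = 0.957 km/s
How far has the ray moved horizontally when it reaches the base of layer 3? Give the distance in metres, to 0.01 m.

25.55 m

p = sin θ₁/V₁ = sin 15.1°/0.504 = 5.1687e-01 s/km is conserved through the stack.
Layer 1: θ = 15.10°; offset = 14.6·tan 15.10° = 3.9394 m.
Layer 2: sin θ = p·0.795 = 0.4109 → θ = 24.26°; offset = 17.9·tan 24.26° = 8.0680 m.
Layer 3: sin θ = p·0.957 = 0.4946 → θ = 29.65°; offset = 23.8·tan 29.65° = 13.5459 m.
Σ offsets = 25.5533 m.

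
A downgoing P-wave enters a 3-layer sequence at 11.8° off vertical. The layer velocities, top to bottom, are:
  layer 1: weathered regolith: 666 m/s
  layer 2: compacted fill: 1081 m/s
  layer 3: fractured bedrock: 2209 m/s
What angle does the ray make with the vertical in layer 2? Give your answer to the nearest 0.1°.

Ray parameter p = sin 11.8° / 666 = 3.0705e-04 s/m.
sin θ_2 = p·V_2 = 3.0705e-04 × 1081 = 0.3319.
θ_2 = arcsin 0.3319 = 19.39°.

19.4°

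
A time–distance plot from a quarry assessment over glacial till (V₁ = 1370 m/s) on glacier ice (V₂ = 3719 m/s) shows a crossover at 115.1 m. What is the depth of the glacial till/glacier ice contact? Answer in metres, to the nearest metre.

39 m

x_cross = 2h·√((V₂+V₁)/(V₂−V₁)) → h = x_cross / (2·√((V₂+V₁)/(V₂−V₁))).
√((V₂+V₁)/(V₂−V₁)) = √((3719+1370)/(3719−1370)) = 1.4719.
h = 115.1 / (2·1.4719) = 39.10 m.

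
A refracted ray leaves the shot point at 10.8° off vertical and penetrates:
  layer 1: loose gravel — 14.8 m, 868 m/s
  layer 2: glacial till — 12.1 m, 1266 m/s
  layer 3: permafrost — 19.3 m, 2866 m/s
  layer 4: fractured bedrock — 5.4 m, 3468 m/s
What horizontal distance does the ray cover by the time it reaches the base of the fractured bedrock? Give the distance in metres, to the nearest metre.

p = sin θ₁/V₁ = sin 10.8°/868 = 2.1588e-04 s/m is conserved through the stack.
Layer 1: θ = 10.80°; offset = 14.8·tan 10.80° = 2.823 m.
Layer 2: sin θ = p·1266 = 0.2733 → θ = 15.86°; offset = 12.1·tan 15.86° = 3.438 m.
Layer 3: sin θ = p·2866 = 0.6187 → θ = 38.22°; offset = 19.3·tan 38.22° = 15.199 m.
Layer 4: sin θ = p·3468 = 0.7487 → θ = 48.47°; offset = 5.4·tan 48.47° = 6.098 m.
Total horizontal offset = 27.559 m.

28 m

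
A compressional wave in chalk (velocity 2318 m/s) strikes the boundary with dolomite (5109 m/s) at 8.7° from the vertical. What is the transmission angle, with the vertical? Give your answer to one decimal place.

sin θ₁/V₁ = sin θ₂/V₂ ⇒ sin θ₂ = 5109·sin 8.7°/2318 = 5109·0.1513/2318 = 0.3334.
θ₂ = arcsin 0.3334 = 19.47° from the normal.

19.5°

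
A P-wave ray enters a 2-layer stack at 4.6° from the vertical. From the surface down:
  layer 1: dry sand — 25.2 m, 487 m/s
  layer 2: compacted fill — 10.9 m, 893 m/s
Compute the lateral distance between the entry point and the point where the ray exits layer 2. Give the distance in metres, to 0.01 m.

3.65 m

p = sin θ₁/V₁ = sin 4.6°/487 = 1.6468e-04 s/m is conserved through the stack.
Layer 1: θ = 4.60°; offset = 25.2·tan 4.60° = 2.0275 m.
Layer 2: sin θ = p·893 = 0.1471 → θ = 8.46°; offset = 10.9·tan 8.46° = 1.6206 m.
Total horizontal offset = 3.6481 m.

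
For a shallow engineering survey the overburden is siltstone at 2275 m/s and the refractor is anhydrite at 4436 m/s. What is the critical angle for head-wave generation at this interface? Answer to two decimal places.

At critical incidence the refracted ray runs along the interface (θ₂ = 90°), so sin θ_c = V₁/V₂.
θ_c = arcsin(2275/4436) = arcsin 0.5128 = 30.85°.

30.85°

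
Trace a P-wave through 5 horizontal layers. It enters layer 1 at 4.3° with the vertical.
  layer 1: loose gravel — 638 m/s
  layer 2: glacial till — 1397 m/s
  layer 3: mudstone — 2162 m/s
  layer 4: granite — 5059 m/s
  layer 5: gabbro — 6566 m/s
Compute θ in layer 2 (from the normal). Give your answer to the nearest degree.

Ray parameter p = sin 4.3° / 638 = 1.1752e-04 s/m.
sin θ_2 = p·V_2 = 1.1752e-04 × 1397 = 0.1642.
θ_2 = arcsin 0.1642 = 9.45°.

9°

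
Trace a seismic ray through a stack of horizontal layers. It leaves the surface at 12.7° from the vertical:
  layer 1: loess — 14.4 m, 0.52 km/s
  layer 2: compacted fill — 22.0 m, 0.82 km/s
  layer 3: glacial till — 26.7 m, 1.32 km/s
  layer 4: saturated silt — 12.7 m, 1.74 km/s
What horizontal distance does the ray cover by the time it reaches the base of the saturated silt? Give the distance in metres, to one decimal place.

43.1 m

Ray parameter p = sin 12.7° / 0.52 km/s = 4.2278e-01 s/km.
Layer 1: θ = 12.70°; offset = 14.4·tan 12.70° = 3.245 m.
Layer 2: sin θ = p·0.82 = 0.3467 → θ = 20.28°; offset = 22.0·tan 20.28° = 8.131 m.
Layer 3: sin θ = p·1.32 = 0.5581 → θ = 33.92°; offset = 26.7·tan 33.92° = 17.957 m.
Layer 4: sin θ = p·1.74 = 0.7356 → θ = 47.36°; offset = 12.7·tan 47.36° = 13.792 m.
Summing the layer offsets gives 43.126 m.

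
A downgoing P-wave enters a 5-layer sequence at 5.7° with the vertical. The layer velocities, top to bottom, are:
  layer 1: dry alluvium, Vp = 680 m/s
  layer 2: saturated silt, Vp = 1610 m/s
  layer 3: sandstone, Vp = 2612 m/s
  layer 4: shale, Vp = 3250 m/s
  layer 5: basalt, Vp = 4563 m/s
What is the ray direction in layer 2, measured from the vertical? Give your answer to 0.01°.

Ray parameter p = sin 5.7° / 680 = 1.4606e-04 s/m.
sin θ_2 = p·V_2 = 1.4606e-04 × 1610 = 0.2352.
θ_2 = 13.60° from the vertical.

13.60°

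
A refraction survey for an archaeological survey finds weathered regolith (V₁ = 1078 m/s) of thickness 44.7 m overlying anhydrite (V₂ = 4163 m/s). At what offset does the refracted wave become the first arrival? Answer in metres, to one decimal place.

x_cross = 2h·√((V₂+V₁)/(V₂−V₁)).
(V₂+V₁)/(V₂−V₁) = (4163+1078)/(4163−1078) = 1.6989; √ = 1.3034.
x_cross = 2·44.7·1.3034 = 116.52 m.

116.5 m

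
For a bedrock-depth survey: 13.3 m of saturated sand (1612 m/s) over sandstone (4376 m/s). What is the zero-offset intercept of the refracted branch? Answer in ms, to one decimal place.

15.3 ms

θ_c = arcsin(V₁/V₂) = arcsin(1612/4376) = 21.62°; cos θ_c = 0.9297.
tᵢ = 2h·cos θ_c / V₁ = 2·13.3·0.9297 / 1612 = 0.01534 s.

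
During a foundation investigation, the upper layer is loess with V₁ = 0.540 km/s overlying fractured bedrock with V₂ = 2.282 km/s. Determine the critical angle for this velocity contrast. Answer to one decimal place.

At critical incidence the refracted ray runs along the interface (θ₂ = 90°), so sin θ_c = V₁/V₂.
θ_c = arcsin(0.540/2.282) = arcsin 0.2366 = 13.69°.

13.7°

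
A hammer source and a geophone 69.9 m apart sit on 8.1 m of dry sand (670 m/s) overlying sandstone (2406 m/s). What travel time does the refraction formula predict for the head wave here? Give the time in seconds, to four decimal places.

0.0523 s

t = x/V₂ + 2h·√(V₂²−V₁²)/(V₁V₂).
√(V₂²−V₁²) = √(2406²−670²) = 2310.8 m/s; delay term = 2·8.1·2310.8/(670·2406) = 0.02322 s.
t = 69.9/2406 + 0.02322 = 0.05228 s.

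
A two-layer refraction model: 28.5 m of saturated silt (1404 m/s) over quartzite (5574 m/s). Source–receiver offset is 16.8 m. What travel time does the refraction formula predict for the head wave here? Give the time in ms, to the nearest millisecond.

42 ms

θ_c = arcsin(V₁/V₂) = arcsin(1404/5574) = 14.59°, cos θ_c = 0.9678.
Intercept time tᵢ = 2h cos θ_c / V₁ = 2·28.5·0.9678/1404 = 0.03929 s.
t = x/V₂ + tᵢ = 16.8/5574 + 0.03929 = 0.04230 s.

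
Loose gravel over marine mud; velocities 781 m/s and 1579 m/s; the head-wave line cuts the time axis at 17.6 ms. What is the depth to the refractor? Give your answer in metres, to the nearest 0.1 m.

7.9 m

θ_c = arcsin(781/1579) = 29.64°; cos θ_c = 0.8691.
tᵢ = 2h cos θ_c/V₁ ⇒ h = tᵢ·V₁/(2 cos θ_c) = 0.0176·781/(2·0.8691) = 7.91 m.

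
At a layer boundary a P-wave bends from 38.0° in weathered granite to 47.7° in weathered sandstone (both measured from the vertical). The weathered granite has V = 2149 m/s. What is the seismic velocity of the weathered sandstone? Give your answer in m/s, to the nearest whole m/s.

2582 m/s

Snell's law: sin 38.0°/V₁ = sin 47.7°/V₂.
V₂ = V₁·sin 47.7°/sin 38.0° = 2149 × 1.2014 = 2581.72 m/s.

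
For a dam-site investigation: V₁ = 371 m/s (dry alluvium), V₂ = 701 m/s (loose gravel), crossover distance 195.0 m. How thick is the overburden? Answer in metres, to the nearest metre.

x_cross = 2h·√((V₂+V₁)/(V₂−V₁)) → h = x_cross / (2·√((V₂+V₁)/(V₂−V₁))).
√((V₂+V₁)/(V₂−V₁)) = √((701+371)/(701−371)) = 1.8024.
h = 195.0 / (2·1.8024) = 54.10 m.

54 m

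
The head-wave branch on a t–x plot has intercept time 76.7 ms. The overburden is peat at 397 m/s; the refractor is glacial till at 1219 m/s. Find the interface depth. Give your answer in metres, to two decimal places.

θ_c = arcsin(397/1219) = 19.01°; cos θ_c = 0.9455.
tᵢ = 2h cos θ_c/V₁ ⇒ h = tᵢ·V₁/(2 cos θ_c) = 0.0767·397/(2·0.9455) = 16.10 m.

16.10 m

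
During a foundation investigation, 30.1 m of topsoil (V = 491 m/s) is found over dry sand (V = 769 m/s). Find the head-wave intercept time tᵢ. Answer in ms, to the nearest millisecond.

94 ms

tᵢ = 2h·√(V₂²−V₁²)/(V₁V₂).
√(V₂²−V₁²) = √(769²−491²) = 591.8 m/s.
tᵢ = 2·30.1·591.8/(491·769) = 0.09436 s.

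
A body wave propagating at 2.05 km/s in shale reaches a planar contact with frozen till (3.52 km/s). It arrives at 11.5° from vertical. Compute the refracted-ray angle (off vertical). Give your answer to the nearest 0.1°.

sin θ₁/V₁ = sin θ₂/V₂ ⇒ sin θ₂ = 3.52·sin 11.5°/2.05 = 3.52·0.1994/2.05 = 0.3423.
θ₂ = arcsin 0.3423 = 20.02° from the normal.

20.0°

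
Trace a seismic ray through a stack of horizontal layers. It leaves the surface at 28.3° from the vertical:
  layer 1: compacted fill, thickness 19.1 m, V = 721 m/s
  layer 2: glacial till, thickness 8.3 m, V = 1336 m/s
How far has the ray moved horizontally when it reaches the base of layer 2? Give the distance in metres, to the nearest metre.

Apply Snell's law at each interface; in layer i the horizontal offset is hᵢ·tan θᵢ.
Layer 1: θ = 28.30°; offset = 19.1·tan 28.30° = 10.284 m.
Layer 2: sin θ = 1336·sin 28.3°/721 = 0.8785, θ = 61.46°; offset = 8.3·tan 61.46° = 15.261 m.
Summing the layer offsets gives 25.545 m.

26 m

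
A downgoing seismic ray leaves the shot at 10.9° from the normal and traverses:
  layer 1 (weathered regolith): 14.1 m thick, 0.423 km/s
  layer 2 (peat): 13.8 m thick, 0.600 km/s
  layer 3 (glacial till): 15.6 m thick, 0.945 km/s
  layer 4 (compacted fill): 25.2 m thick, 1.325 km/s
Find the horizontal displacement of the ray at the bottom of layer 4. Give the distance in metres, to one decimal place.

32.4 m

Apply Snell's law at each interface; in layer i the horizontal offset is hᵢ·tan θᵢ.
Layer 1: θ = 10.90°; offset = 14.1·tan 10.90° = 2.715 m.
Layer 2: sin θ = 0.600·sin 10.9°/0.423 = 0.2682, θ = 15.56°; offset = 13.8·tan 15.56° = 3.842 m.
Layer 3: sin θ = 0.945·sin 10.9°/0.423 = 0.4224, θ = 24.99°; offset = 15.6·tan 24.99° = 7.271 m.
Layer 4: sin θ = 1.325·sin 10.9°/0.423 = 0.5923, θ = 36.32°; offset = 25.2·tan 36.32° = 18.526 m.
Summing the layer offsets gives 32.354 m.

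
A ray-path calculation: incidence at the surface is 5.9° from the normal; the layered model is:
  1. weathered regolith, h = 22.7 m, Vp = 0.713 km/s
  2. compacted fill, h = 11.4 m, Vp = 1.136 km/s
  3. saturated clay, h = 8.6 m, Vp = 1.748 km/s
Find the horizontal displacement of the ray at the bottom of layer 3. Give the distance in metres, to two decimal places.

6.48 m

p = sin θ₁/V₁ = sin 5.9°/0.713 = 1.4417e-01 s/km is conserved through the stack.
Layer 1: θ = 5.90°; offset = 22.7·tan 5.90° = 2.3458 m.
Layer 2: sin θ = p·1.136 = 0.1638 → θ = 9.43°; offset = 11.4·tan 9.43° = 1.8926 m.
Layer 3: sin θ = p·1.748 = 0.2520 → θ = 14.60°; offset = 8.6·tan 14.60° = 2.2395 m.
Total horizontal offset = 6.4780 m.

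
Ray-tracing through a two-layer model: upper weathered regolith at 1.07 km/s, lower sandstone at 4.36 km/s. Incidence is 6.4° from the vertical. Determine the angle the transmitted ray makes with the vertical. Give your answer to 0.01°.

27.01°

sin θ₁/V₁ = sin θ₂/V₂ ⇒ sin θ₂ = 4.36·sin 6.4°/1.07 = 4.36·0.1115/1.07 = 0.4542.
θ₂ = arcsin 0.4542 = 27.01° from the normal.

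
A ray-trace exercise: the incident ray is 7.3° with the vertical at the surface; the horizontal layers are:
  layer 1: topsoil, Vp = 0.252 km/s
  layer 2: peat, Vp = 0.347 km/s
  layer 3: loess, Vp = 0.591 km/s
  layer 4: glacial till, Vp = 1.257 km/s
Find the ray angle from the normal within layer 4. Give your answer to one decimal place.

39.3°

Snell's law across each interface conserves sin θ / V, so sin θ_4 = V_4·sin θ₁/V₁.
sin θ_4 = 1.257 × sin 7.3° / 0.252 = 0.6338.
θ_4 = arcsin 0.6338 = 39.33°.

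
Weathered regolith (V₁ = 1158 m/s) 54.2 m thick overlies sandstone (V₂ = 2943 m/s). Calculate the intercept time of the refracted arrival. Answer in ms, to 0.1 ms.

tᵢ = 2h·√(V₂²−V₁²)/(V₁V₂).
√(V₂²−V₁²) = √(2943²−1158²) = 2705.6 m/s.
tᵢ = 2·54.2·2705.6/(1158·2943) = 0.08606 s.

86.1 ms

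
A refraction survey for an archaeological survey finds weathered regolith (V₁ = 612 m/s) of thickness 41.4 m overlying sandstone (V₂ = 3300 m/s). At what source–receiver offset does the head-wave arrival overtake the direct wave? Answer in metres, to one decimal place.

x_cross = 2h·√((V₂+V₁)/(V₂−V₁)).
(V₂+V₁)/(V₂−V₁) = (3300+612)/(3300−612) = 1.4554; √ = 1.2064.
x_cross = 2·41.4·1.2064 = 99.89 m.

99.9 m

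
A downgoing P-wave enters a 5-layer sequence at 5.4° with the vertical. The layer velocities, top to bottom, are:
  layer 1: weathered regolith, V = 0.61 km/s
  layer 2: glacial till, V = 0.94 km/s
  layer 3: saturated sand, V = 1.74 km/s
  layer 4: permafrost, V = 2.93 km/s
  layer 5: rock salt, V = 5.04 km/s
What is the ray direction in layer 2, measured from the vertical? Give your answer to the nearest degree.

Ray parameter p = sin 5.4° / 0.61 = 1.5428e-01 s/km.
sin θ_2 = p·V_2 = 1.5428e-01 × 0.94 = 0.1450.
θ_2 = arcsin 0.1450 = 8.34°.

8°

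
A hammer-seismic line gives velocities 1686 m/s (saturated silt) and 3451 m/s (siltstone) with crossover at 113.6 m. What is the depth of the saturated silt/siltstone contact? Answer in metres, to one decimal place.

x_cross = 2h·√((V₂+V₁)/(V₂−V₁)) → h = x_cross / (2·√((V₂+V₁)/(V₂−V₁))).
√((V₂+V₁)/(V₂−V₁)) = √((3451+1686)/(3451−1686)) = 1.7060.
h = 113.6 / (2·1.7060) = 33.29 m.

33.3 m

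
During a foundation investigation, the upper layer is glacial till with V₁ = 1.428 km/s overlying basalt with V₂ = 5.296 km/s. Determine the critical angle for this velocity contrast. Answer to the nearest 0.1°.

15.6°

Critical incidence: sin θ_c = V₁/V₂ = 1.428/5.296 = 0.2696.
θ_c = arcsin 0.2696 = 15.64°.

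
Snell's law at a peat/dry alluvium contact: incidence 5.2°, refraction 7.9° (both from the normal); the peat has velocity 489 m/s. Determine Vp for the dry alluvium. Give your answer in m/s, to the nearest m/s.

742 m/s

Snell's law: sin 5.2°/V₁ = sin 7.9°/V₂.
V₂ = V₁·sin 7.9°/sin 5.2° = 489 × 1.5165 = 741.57 m/s.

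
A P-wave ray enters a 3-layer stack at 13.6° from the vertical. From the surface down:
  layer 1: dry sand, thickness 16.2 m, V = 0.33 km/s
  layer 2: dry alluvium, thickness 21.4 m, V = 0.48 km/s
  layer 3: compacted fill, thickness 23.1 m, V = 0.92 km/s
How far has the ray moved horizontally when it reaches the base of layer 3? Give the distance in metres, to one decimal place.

31.8 m

Ray parameter p = sin 13.6° / 0.33 km/s = 7.1255e-01 s/km.
Layer 1: θ = 13.60°; offset = 16.2·tan 13.60° = 3.919 m.
Layer 2: sin θ = p·0.48 = 0.3420 → θ = 20.00°; offset = 21.4·tan 20.00° = 7.789 m.
Layer 3: sin θ = p·0.92 = 0.6555 → θ = 40.96°; offset = 23.1·tan 40.96° = 20.053 m.
Summing the layer offsets gives 31.761 m.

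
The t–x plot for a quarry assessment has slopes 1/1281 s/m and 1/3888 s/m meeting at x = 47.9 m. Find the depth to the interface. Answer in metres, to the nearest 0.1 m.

x_cross = 2h·√((V₂+V₁)/(V₂−V₁)) → h = x_cross / (2·√((V₂+V₁)/(V₂−V₁))).
√((V₂+V₁)/(V₂−V₁)) = √((3888+1281)/(3888−1281)) = 1.4081.
h = 47.9 / (2·1.4081) = 17.01 m.

17.0 m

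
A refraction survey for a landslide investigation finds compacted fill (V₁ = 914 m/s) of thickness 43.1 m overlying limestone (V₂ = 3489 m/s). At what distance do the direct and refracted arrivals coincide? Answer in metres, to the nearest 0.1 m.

θ_c = arcsin(914/3489) = 15.19°, so cos θ_c = 0.9651 and tᵢ = 2h cos θ_c/V₁ = 0.0910 s.
At crossover x/V₁ = x/V₂ + tᵢ ⇒ x = tᵢ/(1/V₁ − 1/V₂) = 0.09102/(1.0941e-03 − 2.8662e-04) = 112.72 m.

112.7 m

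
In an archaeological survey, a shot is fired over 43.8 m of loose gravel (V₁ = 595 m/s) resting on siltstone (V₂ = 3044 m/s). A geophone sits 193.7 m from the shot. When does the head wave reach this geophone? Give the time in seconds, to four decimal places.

θ_c = arcsin(V₁/V₂) = arcsin(595/3044) = 11.27°, cos θ_c = 0.9807.
Intercept time tᵢ = 2h cos θ_c / V₁ = 2·43.8·0.9807/595 = 0.14439 s.
t = x/V₂ + tᵢ = 193.7/3044 + 0.14439 = 0.20802 s.

0.2080 s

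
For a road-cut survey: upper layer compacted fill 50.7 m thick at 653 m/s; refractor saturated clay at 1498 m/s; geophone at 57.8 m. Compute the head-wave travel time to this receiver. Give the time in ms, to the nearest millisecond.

t = x/V₂ + 2h·√(V₂²−V₁²)/(V₁V₂).
√(V₂²−V₁²) = √(1498²−653²) = 1348.2 m/s; delay term = 2·50.7·1348.2/(653·1498) = 0.13975 s.
t = 57.8/1498 + 0.13975 = 0.17834 s.

178 ms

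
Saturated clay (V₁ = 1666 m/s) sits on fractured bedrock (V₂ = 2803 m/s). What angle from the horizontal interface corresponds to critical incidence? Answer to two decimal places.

53.53°

At critical incidence the refracted ray runs along the interface (θ₂ = 90°), so sin θ_c = V₁/V₂.
θ_c = arcsin(1666/2803) = arcsin 0.5944 = 36.47°.
Measured from the interface: 90° − 36.47° = 53.53°.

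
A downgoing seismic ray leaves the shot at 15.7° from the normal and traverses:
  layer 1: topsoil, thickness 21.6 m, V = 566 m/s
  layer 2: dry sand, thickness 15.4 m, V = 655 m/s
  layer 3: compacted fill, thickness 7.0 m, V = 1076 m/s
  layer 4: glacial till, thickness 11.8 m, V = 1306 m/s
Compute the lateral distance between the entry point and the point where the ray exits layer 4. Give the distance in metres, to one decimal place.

Apply Snell's law at each interface; in layer i the horizontal offset is hᵢ·tan θᵢ.
Layer 1: θ = 15.70°; offset = 21.6·tan 15.70° = 6.071 m.
Layer 2: sin θ = 655·sin 15.7°/566 = 0.3132, θ = 18.25°; offset = 15.4·tan 18.25° = 5.078 m.
Layer 3: sin θ = 1076·sin 15.7°/566 = 0.5144, θ = 30.96°; offset = 7.0·tan 30.96° = 4.199 m.
Layer 4: sin θ = 1306·sin 15.7°/566 = 0.6244, θ = 38.64°; offset = 11.8·tan 38.64° = 9.432 m.
Σ offsets = 24.781 m.

24.8 m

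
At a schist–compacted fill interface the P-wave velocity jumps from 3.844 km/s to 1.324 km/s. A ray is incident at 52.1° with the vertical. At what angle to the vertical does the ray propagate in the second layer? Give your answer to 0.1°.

15.8°

sin θ₁/V₁ = sin θ₂/V₂ ⇒ sin θ₂ = 1.324·sin 52.1°/3.844 = 1.324·0.7891/3.844 = 0.2718.
θ₂ = arcsin 0.2718 = 15.77° from the normal.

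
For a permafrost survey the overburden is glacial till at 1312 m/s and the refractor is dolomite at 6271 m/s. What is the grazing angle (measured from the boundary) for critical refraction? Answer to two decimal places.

Critical incidence: sin θ_c = V₁/V₂ = 1312/6271 = 0.2092.
θ_c = arcsin 0.2092 = 12.08°.
Measured from the interface: 90° − 12.08° = 77.92°.

77.92°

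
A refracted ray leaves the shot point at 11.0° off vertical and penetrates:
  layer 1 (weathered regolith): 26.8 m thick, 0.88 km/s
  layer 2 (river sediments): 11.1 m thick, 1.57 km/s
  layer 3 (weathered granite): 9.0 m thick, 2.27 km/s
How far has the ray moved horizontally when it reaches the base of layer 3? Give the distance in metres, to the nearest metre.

Ray parameter p = sin 11.0° / 0.88 km/s = 2.1683e-01 s/km.
Layer 1: θ = 11.00°; offset = 26.8·tan 11.00° = 5.209 m.
Layer 2: sin θ = p·1.57 = 0.3404 → θ = 19.90°; offset = 11.1·tan 19.90° = 4.019 m.
Layer 3: sin θ = p·2.27 = 0.4922 → θ = 29.49°; offset = 9.0·tan 29.49° = 5.089 m.
Total horizontal offset = 14.317 m.

14 m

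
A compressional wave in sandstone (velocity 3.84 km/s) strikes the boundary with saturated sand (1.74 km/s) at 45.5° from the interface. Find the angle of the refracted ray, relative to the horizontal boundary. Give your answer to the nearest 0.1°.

Angle from the normal: 90° − 45.5° = 44.5°.
Snell's law: sin θ₂ = (V₂/V₁)·sin θ₁ = (1.74/3.84)·sin 44.5° = 0.3176.
θ₂ = arcsin 0.3176 = 18.52° from the normal.
From the interface: 90° − 18.52° = 71.48°.

71.5°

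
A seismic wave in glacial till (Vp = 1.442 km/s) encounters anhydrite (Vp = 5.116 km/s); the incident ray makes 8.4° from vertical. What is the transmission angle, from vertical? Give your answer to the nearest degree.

Snell's law: sin θ₂ = (V₂/V₁)·sin θ₁ = (5.116/1.442)·sin 8.4° = 0.5183.
θ₂ = sin⁻¹(0.5183) = 31.22° (from vertical).

31°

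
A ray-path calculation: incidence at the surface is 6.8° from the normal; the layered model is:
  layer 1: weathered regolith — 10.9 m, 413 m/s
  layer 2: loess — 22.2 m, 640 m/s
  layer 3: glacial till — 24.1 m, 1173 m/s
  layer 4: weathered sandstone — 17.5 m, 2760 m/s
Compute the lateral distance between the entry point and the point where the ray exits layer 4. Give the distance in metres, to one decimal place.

Ray parameter p = sin 6.8° / 413 m/s = 2.8669e-04 s/m.
Layer 1: θ = 6.80°; offset = 10.9·tan 6.80° = 1.300 m.
Layer 2: sin θ = p·640 = 0.1835 → θ = 10.57°; offset = 22.2·tan 10.57° = 4.144 m.
Layer 3: sin θ = p·1173 = 0.3363 → θ = 19.65°; offset = 24.1·tan 19.65° = 8.606 m.
Layer 4: sin θ = p·2760 = 0.7913 → θ = 52.30°; offset = 17.5·tan 52.30° = 22.646 m.
Summing the layer offsets gives 36.695 m.

36.7 m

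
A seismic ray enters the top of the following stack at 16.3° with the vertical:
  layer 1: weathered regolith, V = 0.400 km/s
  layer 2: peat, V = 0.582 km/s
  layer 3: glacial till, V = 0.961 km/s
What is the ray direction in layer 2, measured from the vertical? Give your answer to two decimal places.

24.10°

Snell's law across each interface conserves sin θ / V, so sin θ_2 = V_2·sin θ₁/V₁.
sin θ_2 = 0.582 × sin 16.3° / 0.400 = 0.4084.
θ_2 = arcsin 0.4084 = 24.10°.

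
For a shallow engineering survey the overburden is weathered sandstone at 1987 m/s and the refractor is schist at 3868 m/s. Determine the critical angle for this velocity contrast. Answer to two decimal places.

30.91°

Critical incidence: sin θ_c = V₁/V₂ = 1987/3868 = 0.5137.
θ_c = arcsin 0.5137 = 30.91°.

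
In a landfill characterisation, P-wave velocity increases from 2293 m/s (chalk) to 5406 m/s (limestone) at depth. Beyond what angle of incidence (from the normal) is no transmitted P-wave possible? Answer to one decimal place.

At critical incidence the refracted ray runs along the interface (θ₂ = 90°), so sin θ_c = V₁/V₂.
θ_c = arcsin(2293/5406) = arcsin 0.4242 = 25.10°.

25.1°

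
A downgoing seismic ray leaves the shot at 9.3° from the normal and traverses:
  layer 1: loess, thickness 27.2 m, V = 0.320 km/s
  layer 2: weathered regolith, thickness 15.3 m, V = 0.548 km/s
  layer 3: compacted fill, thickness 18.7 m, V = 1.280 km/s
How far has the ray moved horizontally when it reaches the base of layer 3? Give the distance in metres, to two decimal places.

24.70 m

Apply Snell's law at each interface; in layer i the horizontal offset is hᵢ·tan θᵢ.
Layer 1: θ = 9.30°; offset = 27.2·tan 9.30° = 4.4542 m.
Layer 2: sin θ = 0.548·sin 9.3°/0.320 = 0.2767, θ = 16.07°; offset = 15.3·tan 16.07° = 4.4063 m.
Layer 3: sin θ = 1.280·sin 9.3°/0.320 = 0.6464, θ = 40.27°; offset = 18.7·tan 40.27° = 15.8430 m.
Total horizontal offset = 24.7035 m.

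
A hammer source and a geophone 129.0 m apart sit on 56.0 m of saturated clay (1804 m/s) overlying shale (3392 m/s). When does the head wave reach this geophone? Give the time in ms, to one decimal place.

90.6 ms

θ_c = arcsin(V₁/V₂) = arcsin(1804/3392) = 32.13°, cos θ_c = 0.8468.
Intercept time tᵢ = 2h cos θ_c / V₁ = 2·56.0·0.8468/1804 = 0.05258 s.
t = x/V₂ + tᵢ = 129.0/3392 + 0.05258 = 0.09061 s.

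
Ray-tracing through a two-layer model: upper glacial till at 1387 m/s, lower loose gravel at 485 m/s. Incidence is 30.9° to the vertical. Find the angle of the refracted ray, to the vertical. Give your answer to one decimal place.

sin θ₁/V₁ = sin θ₂/V₂ ⇒ sin θ₂ = 485·sin 30.9°/1387 = 485·0.5135/1387 = 0.1796.
θ₂ = sin⁻¹(0.1796) = 10.34° (from vertical).

10.3°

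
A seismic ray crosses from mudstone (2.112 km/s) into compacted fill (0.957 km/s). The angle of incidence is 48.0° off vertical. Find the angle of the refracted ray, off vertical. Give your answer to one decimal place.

Snell's law: sin θ₂ = (V₂/V₁)·sin θ₁ = (0.957/2.112)·sin 48.0° = 0.3367.
θ₂ = sin⁻¹(0.3367) = 19.68° (from vertical).

19.7°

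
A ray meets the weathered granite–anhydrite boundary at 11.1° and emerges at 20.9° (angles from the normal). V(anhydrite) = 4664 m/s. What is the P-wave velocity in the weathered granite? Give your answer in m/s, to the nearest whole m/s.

2517 m/s

sin 11.1° = 0.1925; sin 20.9° = 0.3567.
V₁ = V₂·(sin θ₁/sin θ₂) = 4664·(0.1925/0.3567) = 2517.04 m/s.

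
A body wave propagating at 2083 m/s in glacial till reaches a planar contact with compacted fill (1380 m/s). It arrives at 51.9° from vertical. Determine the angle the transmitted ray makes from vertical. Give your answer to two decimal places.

Snell's law: sin θ₂ = (V₂/V₁)·sin θ₁ = (1380/2083)·sin 51.9° = 0.5213.
θ₂ = sin⁻¹(0.5213) = 31.42° (from vertical).

31.42°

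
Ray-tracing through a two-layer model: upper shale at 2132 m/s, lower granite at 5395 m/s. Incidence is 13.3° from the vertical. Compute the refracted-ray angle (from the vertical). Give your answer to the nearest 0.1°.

sin θ₁/V₁ = sin θ₂/V₂ ⇒ sin θ₂ = 5395·sin 13.3°/2132 = 5395·0.2300/2132 = 0.5821.
θ₂ = arcsin 0.5821 = 35.60° from the normal.

35.6°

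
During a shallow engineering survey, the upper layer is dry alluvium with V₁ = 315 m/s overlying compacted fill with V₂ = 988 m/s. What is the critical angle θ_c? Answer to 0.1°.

18.6°

At critical incidence the refracted ray runs along the interface (θ₂ = 90°), so sin θ_c = V₁/V₂.
θ_c = arcsin(315/988) = arcsin 0.3188 = 18.59°.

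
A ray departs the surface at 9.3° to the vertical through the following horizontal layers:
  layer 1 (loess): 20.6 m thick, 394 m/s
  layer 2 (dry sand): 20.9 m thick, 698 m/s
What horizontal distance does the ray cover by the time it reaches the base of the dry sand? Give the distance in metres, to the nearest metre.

Ray parameter p = sin 9.3° / 394 m/s = 4.1016e-04 s/m.
Layer 1: θ = 9.30°; offset = 20.6·tan 9.30° = 3.373 m.
Layer 2: sin θ = p·698 = 0.2863 → θ = 16.64°; offset = 20.9·tan 16.64° = 6.245 m.
Total horizontal offset = 9.618 m.

10 m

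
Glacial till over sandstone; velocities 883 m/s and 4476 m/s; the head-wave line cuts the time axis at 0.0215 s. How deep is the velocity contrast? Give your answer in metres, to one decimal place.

h = tᵢ·V₁·V₂ / (2·√(V₂²−V₁²)).
√(V₂²−V₁²) = √(4476² − 883²) = 4388.0 m/s.
h = 0.0215 s × 883 × 4476 / (2 × 4388.0) = 9.68 m.

9.7 m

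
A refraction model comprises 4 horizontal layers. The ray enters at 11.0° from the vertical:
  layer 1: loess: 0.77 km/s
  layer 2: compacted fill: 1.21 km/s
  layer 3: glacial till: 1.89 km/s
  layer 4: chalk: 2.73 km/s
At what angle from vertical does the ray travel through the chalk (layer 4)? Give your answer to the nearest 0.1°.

42.6°

Snell's law across each interface conserves sin θ / V, so sin θ_4 = V_4·sin θ₁/V₁.
sin θ_4 = 2.73 × sin 11.0° / 0.77 = 0.6765.
θ_4 = 42.57° from the vertical.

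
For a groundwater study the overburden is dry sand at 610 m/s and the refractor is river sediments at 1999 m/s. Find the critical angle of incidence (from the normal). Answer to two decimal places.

17.77°

At critical incidence the refracted ray runs along the interface (θ₂ = 90°), so sin θ_c = V₁/V₂.
θ_c = arcsin(610/1999) = arcsin 0.3052 = 17.77°.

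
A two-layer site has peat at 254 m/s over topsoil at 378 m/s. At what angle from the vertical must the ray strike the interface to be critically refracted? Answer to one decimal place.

42.2°

Critical incidence: sin θ_c = V₁/V₂ = 254/378 = 0.6720.
θ_c = arcsin 0.6720 = 42.22°.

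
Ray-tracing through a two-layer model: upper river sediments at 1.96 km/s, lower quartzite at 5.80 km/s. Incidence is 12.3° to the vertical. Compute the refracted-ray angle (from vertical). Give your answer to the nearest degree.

sin θ₁/V₁ = sin θ₂/V₂ ⇒ sin θ₂ = 5.80·sin 12.3°/1.96 = 5.80·0.2130/1.96 = 0.6304.
θ₂ = arcsin 0.6304 = 39.08° from the normal.

39°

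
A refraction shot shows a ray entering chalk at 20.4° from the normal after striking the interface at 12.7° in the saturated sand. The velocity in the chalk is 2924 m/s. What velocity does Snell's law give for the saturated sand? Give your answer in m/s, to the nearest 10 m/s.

1840 m/s

sin 12.7° = 0.2198; sin 20.4° = 0.3486.
V₁ = V₂·(sin θ₁/sin θ₂) = 2924·(0.2198/0.3486) = 1844.18 m/s.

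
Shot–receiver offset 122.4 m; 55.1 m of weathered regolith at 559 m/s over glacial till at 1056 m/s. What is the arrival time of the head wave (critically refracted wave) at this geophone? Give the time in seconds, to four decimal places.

t = x/V₂ + 2h·√(V₂²−V₁²)/(V₁V₂).
√(V₂²−V₁²) = √(1056²−559²) = 895.9 m/s; delay term = 2·55.1·895.9/(559·1056) = 0.16725 s.
t = 122.4/1056 + 0.16725 = 0.28316 s.

0.2832 s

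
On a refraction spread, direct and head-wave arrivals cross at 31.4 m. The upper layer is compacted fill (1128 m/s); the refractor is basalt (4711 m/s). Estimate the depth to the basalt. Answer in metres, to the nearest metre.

x_cross = 2h·√((V₂+V₁)/(V₂−V₁)) → h = x_cross / (2·√((V₂+V₁)/(V₂−V₁))).
√((V₂+V₁)/(V₂−V₁)) = √((4711+1128)/(4711−1128)) = 1.2766.
h = 31.4 / (2·1.2766) = 12.30 m.

12 m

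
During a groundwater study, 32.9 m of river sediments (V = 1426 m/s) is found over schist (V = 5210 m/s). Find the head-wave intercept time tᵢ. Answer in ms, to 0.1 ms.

tᵢ = 2h·√(V₂²−V₁²)/(V₁V₂).
√(V₂²−V₁²) = √(5210²−1426²) = 5011.1 m/s.
tᵢ = 2·32.9·5011.1/(1426·5210) = 0.04438 s.

44.4 ms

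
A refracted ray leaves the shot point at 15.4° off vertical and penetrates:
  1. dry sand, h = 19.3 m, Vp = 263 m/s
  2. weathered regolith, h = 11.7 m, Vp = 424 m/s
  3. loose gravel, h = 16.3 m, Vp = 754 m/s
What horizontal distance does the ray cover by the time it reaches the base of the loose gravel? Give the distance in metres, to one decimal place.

p = sin θ₁/V₁ = sin 15.4°/263 = 1.0097e-03 s/m is conserved through the stack.
Layer 1: θ = 15.40°; offset = 19.3·tan 15.40° = 5.316 m.
Layer 2: sin θ = p·424 = 0.4281 → θ = 25.35°; offset = 11.7·tan 25.35° = 5.543 m.
Layer 3: sin θ = p·754 = 0.7613 → θ = 49.58°; offset = 16.3·tan 49.58° = 19.140 m.
Summing the layer offsets gives 29.999 m.

30.0 m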